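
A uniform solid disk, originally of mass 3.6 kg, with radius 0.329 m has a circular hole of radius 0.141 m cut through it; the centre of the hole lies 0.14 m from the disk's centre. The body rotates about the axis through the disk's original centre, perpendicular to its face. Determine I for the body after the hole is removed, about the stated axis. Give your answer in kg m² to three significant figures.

Unpierced body about its centre: I₀ = (1/2)MR² = (1/2)(3.6)(0.329)² = 0.19483 kg m².
The removed disk has mass m = M·(r/R)² = (3.6)(0.141/0.329)² = 0.66122 kg (same uniform areal density).
Its moment of inertia about the rotation axis (parallel-axis theorem): I_hole = (1/2)mr² + md² = (1/2)(0.66122)(0.141)² + (0.66122)(0.14)² = 0.019533 kg m².
Treating the hole as negative mass, I = I₀ − I_hole = 0.19483 − 0.019533 = 0.1753 kg m².

0.175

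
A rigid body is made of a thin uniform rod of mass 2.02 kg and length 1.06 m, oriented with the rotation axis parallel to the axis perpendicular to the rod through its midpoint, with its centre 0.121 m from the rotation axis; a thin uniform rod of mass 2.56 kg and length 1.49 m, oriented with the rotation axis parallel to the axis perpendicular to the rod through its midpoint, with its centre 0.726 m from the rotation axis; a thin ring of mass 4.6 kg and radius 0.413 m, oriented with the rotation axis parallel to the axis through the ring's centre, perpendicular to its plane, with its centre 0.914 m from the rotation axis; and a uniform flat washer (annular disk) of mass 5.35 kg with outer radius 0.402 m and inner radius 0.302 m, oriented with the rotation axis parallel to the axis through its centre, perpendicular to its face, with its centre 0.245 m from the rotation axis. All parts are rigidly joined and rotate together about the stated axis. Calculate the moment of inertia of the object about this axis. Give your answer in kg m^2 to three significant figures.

Thin rod: I_cm = (1/12)ML² = (1/12)(2.02)(1.06)² = 0.18914 kg m^2; centre at d = 0.121 m, so I = I_cm + Md² gives I = 0.18914 + (2.02)(0.121)² = 0.21871 kg m^2.
Thin rod: I_cm = (1/12)ML² = (1/12)(2.56)(1.49)² = 0.47362 kg m^2; centre at d = 0.726 m, so I = I_cm + Md² gives I = 0.47362 + (2.56)(0.726)² = 1.8229 kg m^2.
Thin ring: I_cm = MR² = (4.6)(0.413)² = 0.78462 kg m^2; centre at d = 0.914 m, so I = I_cm + Md² gives I = 0.78462 + (4.6)(0.914)² = 4.6274 kg m^2.
Annular disk: I_cm = (1/2)M(R²+r²) = (1/2)(5.35)[(0.402)² + (0.302)²] = 0.67626 kg m^2; centre at d = 0.245 m, so I = I_cm + Md² gives I = 0.67626 + (5.35)(0.245)² = 0.9974 kg m^2.
Total I = 0.21871 + 1.8229 + 4.6274 + 0.9974 = 7.6665 kg m^2.

7.67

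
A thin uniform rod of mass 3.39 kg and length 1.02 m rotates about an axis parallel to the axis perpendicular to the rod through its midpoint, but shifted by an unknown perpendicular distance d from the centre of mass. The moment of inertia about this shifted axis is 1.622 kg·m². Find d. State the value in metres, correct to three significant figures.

0.626

About the centre-of-mass axis, I_cm = (1/12)ML² = (1/12)(3.39)(1.02)² = 0.29391 kg·m².
Parallel axis theorem: I = I_cm + Md², so Md² = 1.622 − 0.29391 = 1.3281 kg·m².
d = √(1.3281 / 3.39) = 0.62591 m.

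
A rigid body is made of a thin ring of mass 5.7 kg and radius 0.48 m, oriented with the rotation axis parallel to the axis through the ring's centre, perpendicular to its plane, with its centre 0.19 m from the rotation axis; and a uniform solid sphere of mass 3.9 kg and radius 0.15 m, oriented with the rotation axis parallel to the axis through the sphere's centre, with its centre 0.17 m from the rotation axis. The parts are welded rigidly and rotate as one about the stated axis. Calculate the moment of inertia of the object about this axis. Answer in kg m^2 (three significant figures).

Thin ring: I_cm = MR² = (5.7)(0.48)² = 1.3133 kg m^2; centre at d = 0.19 m, so I = I_cm + Md² gives I = 1.3133 + (5.7)(0.19)² = 1.5191 kg m^2.
Solid sphere: I_cm = (2/5)MR² = (2/5)(3.9)(0.15)² = 0.0351 kg m^2; centre at d = 0.17 m, so I = I_cm + Md² gives I = 0.0351 + (3.9)(0.17)² = 0.14781 kg m^2.
Total I = 1.5191 + 0.14781 = 1.6669 kg m^2.

1.67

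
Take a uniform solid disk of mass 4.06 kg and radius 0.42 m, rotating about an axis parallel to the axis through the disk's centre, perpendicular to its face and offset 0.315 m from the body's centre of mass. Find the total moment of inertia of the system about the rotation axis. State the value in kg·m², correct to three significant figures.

I_cm = (1/2)MR² = (1/2)(4.06)(0.42)² = 0.35809 kg·m²; centre at d = 0.315 m, so the parallel axis theorem gives I = 0.35809 + (4.06)(0.315)² = 0.76095 kg·m².

0.761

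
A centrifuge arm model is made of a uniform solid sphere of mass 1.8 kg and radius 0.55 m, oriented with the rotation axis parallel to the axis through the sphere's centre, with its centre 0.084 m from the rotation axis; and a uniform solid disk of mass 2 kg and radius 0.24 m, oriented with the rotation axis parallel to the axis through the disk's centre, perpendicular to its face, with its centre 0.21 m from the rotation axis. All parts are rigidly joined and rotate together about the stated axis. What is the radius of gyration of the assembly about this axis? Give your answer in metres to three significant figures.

Solid sphere: I_cm = (2/5)MR² = (2/5)(1.8)(0.55)² = 0.2178 kg m²; centre at d = 0.084 m, so I = I_cm + Md² gives I = 0.2178 + (1.8)(0.084)² = 0.2305 kg m².
Solid disk: I_cm = (1/2)MR² = (1/2)(2)(0.24)² = 0.0576 kg m²; centre at d = 0.21 m, so I = I_cm + Md² gives I = 0.0576 + (2)(0.21)² = 0.1458 kg m².
Total I = 0.3763 kg m²; total mass M = 3.8 kg.
k = √(I/M) = √(0.3763/3.8) = 0.31468 m.

0.315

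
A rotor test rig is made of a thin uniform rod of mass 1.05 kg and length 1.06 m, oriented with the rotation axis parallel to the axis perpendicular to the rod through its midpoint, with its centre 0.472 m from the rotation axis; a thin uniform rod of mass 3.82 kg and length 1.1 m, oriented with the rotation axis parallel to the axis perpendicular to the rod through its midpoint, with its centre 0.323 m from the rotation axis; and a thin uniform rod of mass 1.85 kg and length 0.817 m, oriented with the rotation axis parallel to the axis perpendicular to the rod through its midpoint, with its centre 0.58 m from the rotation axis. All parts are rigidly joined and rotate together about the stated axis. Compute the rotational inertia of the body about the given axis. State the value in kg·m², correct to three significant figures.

1.84

Thin rod: I_cm = (1/12)ML² = (1/12)(1.05)(1.06)² = 0.098315 kg·m²; centre at d = 0.472 m, so the parallel axis theorem gives I = 0.098315 + (1.05)(0.472)² = 0.33224 kg·m².
Thin rod: I_cm = (1/12)ML² = (1/12)(3.82)(1.1)² = 0.38518 kg·m²; centre at d = 0.323 m, so the parallel axis theorem gives I = 0.38518 + (3.82)(0.323)² = 0.78372 kg·m².
Thin rod: I_cm = (1/12)ML² = (1/12)(1.85)(0.817)² = 0.1029 kg·m²; centre at d = 0.58 m, so the parallel axis theorem gives I = 0.1029 + (1.85)(0.58)² = 0.72524 kg·m².
Total I = 0.33224 + 0.78372 + 0.72524 = 1.8412 kg·m².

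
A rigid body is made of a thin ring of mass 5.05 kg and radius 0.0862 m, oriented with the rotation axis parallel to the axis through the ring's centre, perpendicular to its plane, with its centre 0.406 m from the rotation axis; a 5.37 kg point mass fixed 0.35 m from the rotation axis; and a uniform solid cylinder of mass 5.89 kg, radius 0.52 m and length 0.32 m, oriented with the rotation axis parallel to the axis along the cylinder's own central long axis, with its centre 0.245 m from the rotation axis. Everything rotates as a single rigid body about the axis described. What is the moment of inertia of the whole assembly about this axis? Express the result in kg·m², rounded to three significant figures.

Thin ring: I_cm = MR² = (5.05)(0.0862)² = 0.037524 kg·m²; centre at d = 0.406 m, so the parallel axis theorem gives I = 0.037524 + (5.05)(0.406)² = 0.86995 kg·m².
Point mass: I_cm = 0; centre at d = 0.35 m, so the parallel axis theorem gives I = 0 + (5.37)(0.35)² = 0.65782 kg·m².
Solid cylinder: I_cm = (1/2)MR² = (1/2)(5.89)(0.52)² = 0.79633 kg·m²; centre at d = 0.245 m, so the parallel axis theorem gives I = 0.79633 + (5.89)(0.245)² = 1.1499 kg·m².
Total I = 0.86995 + 0.65782 + 1.1499 = 2.6776 kg·m².

2.68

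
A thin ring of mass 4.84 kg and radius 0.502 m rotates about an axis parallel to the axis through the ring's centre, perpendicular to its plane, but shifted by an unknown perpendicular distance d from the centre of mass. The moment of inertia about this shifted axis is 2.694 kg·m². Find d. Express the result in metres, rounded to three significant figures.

About the centre-of-mass axis, I_cm = MR² = (4.84)(0.502)² = 1.2197 kg·m².
Parallel axis theorem: I = I_cm + Md², so Md² = 2.694 − 1.2197 = 1.4743 kg·m².
d = √(1.4743 / 4.84) = 0.55191 m.

0.552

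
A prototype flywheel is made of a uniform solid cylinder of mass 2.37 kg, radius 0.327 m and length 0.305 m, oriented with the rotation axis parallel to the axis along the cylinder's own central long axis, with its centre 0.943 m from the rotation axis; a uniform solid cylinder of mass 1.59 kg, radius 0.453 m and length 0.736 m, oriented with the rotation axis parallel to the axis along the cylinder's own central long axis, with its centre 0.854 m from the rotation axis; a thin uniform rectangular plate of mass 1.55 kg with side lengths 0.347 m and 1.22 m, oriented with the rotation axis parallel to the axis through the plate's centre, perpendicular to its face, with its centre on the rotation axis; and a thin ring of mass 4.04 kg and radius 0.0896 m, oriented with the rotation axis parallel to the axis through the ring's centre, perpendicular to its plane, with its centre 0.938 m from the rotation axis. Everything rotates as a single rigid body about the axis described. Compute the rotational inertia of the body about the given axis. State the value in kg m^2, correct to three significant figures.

7.35

Solid cylinder: I_cm = (1/2)MR² = (1/2)(2.37)(0.327)² = 0.12671 kg m^2; centre at d = 0.943 m, so the parallel axis theorem gives I = 0.12671 + (2.37)(0.943)² = 2.2342 kg m^2.
Solid cylinder: I_cm = (1/2)MR² = (1/2)(1.59)(0.453)² = 0.16314 kg m^2; centre at d = 0.854 m, so the parallel axis theorem gives I = 0.16314 + (1.59)(0.854)² = 1.3228 kg m^2.
Rectangular plate: I_cm = (1/12)M(a²+b²) = (1/12)(1.55)[(0.347)² + (1.22)²] = 0.2078 kg m^2; axis through the centre, so I = 0.2078 kg m^2.
Thin ring: I_cm = MR² = (4.04)(0.0896)² = 0.032434 kg m^2; centre at d = 0.938 m, so the parallel axis theorem gives I = 0.032434 + (4.04)(0.938)² = 3.587 kg m^2.
Total I = 2.2342 + 1.3228 + 0.2078 + 3.587 = 7.3518 kg m^2.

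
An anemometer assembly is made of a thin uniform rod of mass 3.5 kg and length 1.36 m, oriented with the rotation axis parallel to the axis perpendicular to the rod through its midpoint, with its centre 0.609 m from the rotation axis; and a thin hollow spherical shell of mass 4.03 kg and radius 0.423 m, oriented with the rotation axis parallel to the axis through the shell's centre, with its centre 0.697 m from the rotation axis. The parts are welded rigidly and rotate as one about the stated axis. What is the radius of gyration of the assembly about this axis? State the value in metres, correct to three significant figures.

Thin rod: I_cm = (1/12)ML² = (1/12)(3.5)(1.36)² = 0.53947 kg·m²; centre at d = 0.609 m, so the parallel axis theorem gives I = 0.53947 + (3.5)(0.609)² = 1.8376 kg·m².
Spherical shell: I_cm = (2/3)MR² = (2/3)(4.03)(0.423)² = 0.48072 kg·m²; centre at d = 0.697 m, so the parallel axis theorem gives I = 0.48072 + (4.03)(0.697)² = 2.4385 kg·m².
Total I = 4.2761 kg·m²; total mass M = 7.53 kg.
k = √(I/M) = √(4.2761/7.53) = 0.75357 m.

0.754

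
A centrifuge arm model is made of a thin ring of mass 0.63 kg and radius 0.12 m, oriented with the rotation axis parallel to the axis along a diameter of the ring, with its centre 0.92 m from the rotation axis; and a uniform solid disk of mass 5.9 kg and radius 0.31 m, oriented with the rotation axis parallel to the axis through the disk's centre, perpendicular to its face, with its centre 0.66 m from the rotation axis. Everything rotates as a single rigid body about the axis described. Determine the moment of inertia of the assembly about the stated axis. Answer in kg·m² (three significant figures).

3.39

Thin ring: I_cm = (1/2)MR² = (1/2)(0.63)(0.12)² = 0.004536 kg·m²; centre at d = 0.92 m, so the parallel axis theorem gives I = 0.004536 + (0.63)(0.92)² = 0.53777 kg·m².
Solid disk: I_cm = (1/2)MR² = (1/2)(5.9)(0.31)² = 0.2835 kg·m²; centre at d = 0.66 m, so the parallel axis theorem gives I = 0.2835 + (5.9)(0.66)² = 2.8535 kg·m².
Total I = 0.53777 + 2.8535 = 3.3913 kg·m².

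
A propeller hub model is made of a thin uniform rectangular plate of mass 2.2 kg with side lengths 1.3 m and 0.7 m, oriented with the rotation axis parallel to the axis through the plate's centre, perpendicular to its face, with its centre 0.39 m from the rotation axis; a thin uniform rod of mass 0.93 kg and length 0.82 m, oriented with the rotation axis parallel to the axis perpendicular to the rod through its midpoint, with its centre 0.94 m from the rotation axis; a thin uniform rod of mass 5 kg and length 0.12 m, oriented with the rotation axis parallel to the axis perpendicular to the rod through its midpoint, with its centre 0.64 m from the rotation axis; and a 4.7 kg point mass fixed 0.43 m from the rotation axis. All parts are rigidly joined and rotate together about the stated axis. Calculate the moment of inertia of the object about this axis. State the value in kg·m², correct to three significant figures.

Rectangular plate: I_cm = (1/12)M(a²+b²) = (1/12)(2.2)[(1.3)² + (0.7)²] = 0.39967 kg·m²; centre at d = 0.39 m, so I = I_cm + Md² gives I = 0.39967 + (2.2)(0.39)² = 0.73429 kg·m².
Thin rod: I_cm = (1/12)ML² = (1/12)(0.93)(0.82)² = 0.052111 kg·m²; centre at d = 0.94 m, so I = I_cm + Md² gives I = 0.052111 + (0.93)(0.94)² = 0.87386 kg·m².
Thin rod: I_cm = (1/12)ML² = (1/12)(5)(0.12)² = 0.006 kg·m²; centre at d = 0.64 m, so I = I_cm + Md² gives I = 0.006 + (5)(0.64)² = 2.054 kg·m².
Point mass: I_cm = 0; centre at d = 0.43 m, so I = I_cm + Md² gives I = 0 + (4.7)(0.43)² = 0.86903 kg·m².
Total I = 0.73429 + 0.87386 + 2.054 + 0.86903 = 4.5312 kg·m².

4.53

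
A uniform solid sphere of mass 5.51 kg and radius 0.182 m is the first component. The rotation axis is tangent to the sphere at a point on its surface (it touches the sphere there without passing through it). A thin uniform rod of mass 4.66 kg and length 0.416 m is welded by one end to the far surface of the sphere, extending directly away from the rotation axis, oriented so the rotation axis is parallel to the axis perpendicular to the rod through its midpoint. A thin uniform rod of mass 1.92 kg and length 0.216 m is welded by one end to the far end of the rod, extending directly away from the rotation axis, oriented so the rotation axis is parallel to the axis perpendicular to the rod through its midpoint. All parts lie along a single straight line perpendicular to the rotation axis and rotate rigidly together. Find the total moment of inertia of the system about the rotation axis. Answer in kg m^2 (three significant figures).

Solid sphere: I_cm = (2/5)MR² = (2/5)(5.51)(0.182)² = 0.073005 kg m^2; centre at d = 0.182 m, so the parallel axis theorem gives I = 0.073005 + (5.51)(0.182)² = 0.25552 kg m^2.
Thin rod: I_cm = (1/12)ML² = (1/12)(4.66)(0.416)² = 0.067203 kg m^2; centre at d = 0.182 + 0.182 + 0.208 = 0.572 m, so the parallel axis theorem gives I = 0.067203 + (4.66)(0.572)² = 1.5919 kg m^2.
Thin rod: I_cm = (1/12)ML² = (1/12)(1.92)(0.216)² = 0.007465 kg m^2; centre at d = 0.182 + 0.182 + 0.208 + 0.208 + 0.108 = 0.888 m, so the parallel axis theorem gives I = 0.007465 + (1.92)(0.888)² = 1.5215 kg m^2.
Total I = 0.25552 + 1.5919 + 1.5215 = 3.3689 kg m^2.

3.37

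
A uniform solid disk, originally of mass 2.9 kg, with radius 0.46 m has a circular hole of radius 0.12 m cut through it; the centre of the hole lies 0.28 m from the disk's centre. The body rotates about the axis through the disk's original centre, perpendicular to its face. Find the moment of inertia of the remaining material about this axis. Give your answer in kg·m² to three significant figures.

0.290

Unpierced body about its centre: I₀ = (1/2)MR² = (1/2)(2.9)(0.46)² = 0.30682 kg·m².
The removed disk has mass m = M·(r/R)² = (2.9)(0.12/0.46)² = 0.19735 kg (same uniform areal density).
Its moment of inertia about the rotation axis (parallel-axis theorem): I_hole = (1/2)mr² + md² = (1/2)(0.19735)(0.12)² + (0.19735)(0.28)² = 0.016893 kg·m².
Treating the hole as negative mass, I = I₀ − I_hole = 0.30682 − 0.016893 = 0.28993 kg·m².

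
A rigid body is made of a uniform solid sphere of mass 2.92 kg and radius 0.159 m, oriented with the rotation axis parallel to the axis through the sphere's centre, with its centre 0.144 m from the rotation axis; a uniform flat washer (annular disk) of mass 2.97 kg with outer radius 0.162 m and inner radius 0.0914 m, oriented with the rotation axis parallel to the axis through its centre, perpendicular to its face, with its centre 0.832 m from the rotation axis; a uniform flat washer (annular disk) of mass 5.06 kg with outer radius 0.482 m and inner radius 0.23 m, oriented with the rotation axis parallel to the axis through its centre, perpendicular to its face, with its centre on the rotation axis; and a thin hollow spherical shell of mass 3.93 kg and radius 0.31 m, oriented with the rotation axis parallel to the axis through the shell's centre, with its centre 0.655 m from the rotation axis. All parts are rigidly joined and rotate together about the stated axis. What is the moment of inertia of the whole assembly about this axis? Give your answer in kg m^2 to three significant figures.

4.86

Solid sphere: I_cm = (2/5)MR² = (2/5)(2.92)(0.159)² = 0.029528 kg m^2; centre at d = 0.144 m, so the parallel axis theorem gives I = 0.029528 + (2.92)(0.144)² = 0.090077 kg m^2.
Annular disk: I_cm = (1/2)M(R²+r²) = (1/2)(2.97)[(0.162)² + (0.0914)²] = 0.051378 kg m^2; centre at d = 0.832 m, so the parallel axis theorem gives I = 0.051378 + (2.97)(0.832)² = 2.1073 kg m^2.
Annular disk: I_cm = (1/2)M(R²+r²) = (1/2)(5.06)[(0.482)² + (0.23)²] = 0.72162 kg m^2; axis through the centre, so I = 0.72162 kg m^2.
Spherical shell: I_cm = (2/3)MR² = (2/3)(3.93)(0.31)² = 0.25178 kg m^2; centre at d = 0.655 m, so the parallel axis theorem gives I = 0.25178 + (3.93)(0.655)² = 1.9379 kg m^2.
Total I = 0.090077 + 2.1073 + 0.72162 + 1.9379 = 4.8568 kg m^2.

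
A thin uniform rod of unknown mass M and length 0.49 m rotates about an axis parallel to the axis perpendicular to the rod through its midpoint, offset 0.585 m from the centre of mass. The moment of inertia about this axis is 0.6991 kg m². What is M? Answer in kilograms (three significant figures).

I = I_cm + Md² = (1/12)ML² + Md² = M·[0.0833333·(0.49)² + (0.585)²] = M·0.36223.
So M = 0.6991 / 0.36223 = 1.93 kg.

1.93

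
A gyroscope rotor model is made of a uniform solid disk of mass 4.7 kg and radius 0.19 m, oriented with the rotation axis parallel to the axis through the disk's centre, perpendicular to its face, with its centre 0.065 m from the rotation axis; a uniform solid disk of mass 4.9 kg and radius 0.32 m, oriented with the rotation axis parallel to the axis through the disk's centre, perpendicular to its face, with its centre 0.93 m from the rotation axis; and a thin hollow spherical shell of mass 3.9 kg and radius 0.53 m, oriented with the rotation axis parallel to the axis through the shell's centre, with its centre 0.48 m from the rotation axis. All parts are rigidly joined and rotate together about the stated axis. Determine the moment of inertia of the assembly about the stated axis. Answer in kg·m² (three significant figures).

Solid disk: I_cm = (1/2)MR² = (1/2)(4.7)(0.19)² = 0.084835 kg·m²; centre at d = 0.065 m, so I = I_cm + Md² gives I = 0.084835 + (4.7)(0.065)² = 0.10469 kg·m².
Solid disk: I_cm = (1/2)MR² = (1/2)(4.9)(0.32)² = 0.25088 kg·m²; centre at d = 0.93 m, so I = I_cm + Md² gives I = 0.25088 + (4.9)(0.93)² = 4.4889 kg·m².
Spherical shell: I_cm = (2/3)MR² = (2/3)(3.9)(0.53)² = 0.73034 kg·m²; centre at d = 0.48 m, so I = I_cm + Md² gives I = 0.73034 + (3.9)(0.48)² = 1.6289 kg·m².
Total I = 0.10469 + 4.4889 + 1.6289 = 6.2225 kg·m².

6.22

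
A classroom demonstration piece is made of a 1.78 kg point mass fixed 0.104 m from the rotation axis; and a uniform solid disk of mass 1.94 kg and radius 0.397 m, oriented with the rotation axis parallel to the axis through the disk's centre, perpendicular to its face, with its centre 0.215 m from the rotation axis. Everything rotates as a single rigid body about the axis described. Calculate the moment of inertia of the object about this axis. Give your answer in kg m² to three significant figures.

0.262

Point mass: I_cm = 0; centre at d = 0.104 m, so the parallel axis theorem gives I = 0 + (1.78)(0.104)² = 0.019252 kg m².
Solid disk: I_cm = (1/2)MR² = (1/2)(1.94)(0.397)² = 0.15288 kg m²; centre at d = 0.215 m, so the parallel axis theorem gives I = 0.15288 + (1.94)(0.215)² = 0.24256 kg m².
Total I = 0.019252 + 0.24256 = 0.26181 kg m².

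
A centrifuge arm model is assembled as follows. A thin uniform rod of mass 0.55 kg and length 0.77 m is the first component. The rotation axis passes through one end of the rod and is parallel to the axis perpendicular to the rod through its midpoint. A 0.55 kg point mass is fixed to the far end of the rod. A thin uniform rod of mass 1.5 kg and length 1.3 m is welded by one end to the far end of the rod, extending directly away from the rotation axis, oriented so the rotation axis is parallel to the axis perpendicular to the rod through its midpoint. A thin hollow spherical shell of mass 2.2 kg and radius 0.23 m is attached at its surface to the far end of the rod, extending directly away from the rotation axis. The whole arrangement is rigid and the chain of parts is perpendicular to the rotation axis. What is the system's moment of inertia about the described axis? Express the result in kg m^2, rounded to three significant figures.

15.4

Thin rod: I_cm = (1/12)ML² = (1/12)(0.55)(0.77)² = 0.027175 kg m^2; centre at d = 0.385 m, so the parallel axis theorem gives I = 0.027175 + (0.55)(0.385)² = 0.1087 kg m^2.
Point mass: I_cm = 0; centre at d = 0.385 + 0.385 = 0.77 m, so the parallel axis theorem gives I = 0 + (0.55)(0.77)² = 0.3261 kg m^2.
Thin rod: I_cm = (1/12)ML² = (1/12)(1.5)(1.3)² = 0.21125 kg m^2; centre at d = 0.385 + 0.385 + 0.65 = 1.42 m, so the parallel axis theorem gives I = 0.21125 + (1.5)(1.42)² = 3.2359 kg m^2.
Spherical shell: I_cm = (2/3)MR² = (2/3)(2.2)(0.23)² = 0.077587 kg m^2; centre at d = 0.385 + 0.385 + 0.65 + 0.65 + 0.23 = 2.3 m, so the parallel axis theorem gives I = 0.077587 + (2.2)(2.3)² = 11.716 kg m^2.
Total I = 0.1087 + 0.3261 + 3.2359 + 11.716 = 15.386 kg m^2.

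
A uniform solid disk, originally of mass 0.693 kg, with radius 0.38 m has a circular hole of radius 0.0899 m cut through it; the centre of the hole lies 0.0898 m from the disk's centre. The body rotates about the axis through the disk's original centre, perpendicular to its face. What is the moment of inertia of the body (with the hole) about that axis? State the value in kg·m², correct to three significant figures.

0.0496

Unpierced body about its centre: I₀ = (1/2)MR² = (1/2)(0.693)(0.38)² = 0.050035 kg·m².
The removed disk has mass m = M·(r/R)² = (0.693)(0.0899/0.38)² = 0.038787 kg (same uniform areal density).
Its moment of inertia about the rotation axis (parallel-axis theorem): I_hole = (1/2)mr² + md² = (1/2)(0.038787)(0.0899)² + (0.038787)(0.0898)² = 0.00046952 kg·m².
Treating the hole as negative mass, I = I₀ − I_hole = 0.050035 − 0.00046952 = 0.049565 kg·m².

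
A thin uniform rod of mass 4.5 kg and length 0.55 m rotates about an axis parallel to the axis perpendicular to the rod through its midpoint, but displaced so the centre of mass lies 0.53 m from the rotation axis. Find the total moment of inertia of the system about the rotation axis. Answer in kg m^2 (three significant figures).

1.38

I_cm = (1/12)ML² = (1/12)(4.5)(0.55)² = 0.11344 kg m^2; centre at d = 0.53 m, so I = I_cm + Md² gives I = 0.11344 + (4.5)(0.53)² = 1.3775 kg m^2.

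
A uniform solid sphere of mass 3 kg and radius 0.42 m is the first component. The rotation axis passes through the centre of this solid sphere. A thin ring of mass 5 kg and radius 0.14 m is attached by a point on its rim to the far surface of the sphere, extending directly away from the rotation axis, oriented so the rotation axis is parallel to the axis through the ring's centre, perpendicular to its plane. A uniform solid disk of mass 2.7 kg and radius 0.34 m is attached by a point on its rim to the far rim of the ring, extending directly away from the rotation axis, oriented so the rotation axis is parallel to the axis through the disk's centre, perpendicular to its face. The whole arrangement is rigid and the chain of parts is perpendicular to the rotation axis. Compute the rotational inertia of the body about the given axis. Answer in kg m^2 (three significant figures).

Solid sphere: I_cm = (2/5)MR² = (2/5)(3)(0.42)² = 0.21168 kg m^2; axis through the centre, so I = 0.21168 kg m^2.
Thin ring: I_cm = MR² = (5)(0.14)² = 0.098 kg m^2; centre at d = 0.42 + 0.14 = 0.56 m, so I = I_cm + Md² gives I = 0.098 + (5)(0.56)² = 1.666 kg m^2.
Solid disk: I_cm = (1/2)MR² = (1/2)(2.7)(0.34)² = 0.15606 kg m^2; centre at d = 0.42 + 0.14 + 0.14 + 0.34 = 1.04 m, so I = I_cm + Md² gives I = 0.15606 + (2.7)(1.04)² = 3.0764 kg m^2.
Total I = 0.21168 + 1.666 + 3.0764 = 4.9541 kg m^2.

4.95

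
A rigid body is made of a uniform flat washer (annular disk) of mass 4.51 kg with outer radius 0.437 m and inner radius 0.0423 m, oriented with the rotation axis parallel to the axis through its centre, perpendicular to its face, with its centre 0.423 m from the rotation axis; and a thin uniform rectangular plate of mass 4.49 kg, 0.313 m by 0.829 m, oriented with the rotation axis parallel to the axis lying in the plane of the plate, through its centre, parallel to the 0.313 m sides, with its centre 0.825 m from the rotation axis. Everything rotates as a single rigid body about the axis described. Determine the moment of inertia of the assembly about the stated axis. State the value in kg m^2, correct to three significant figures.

Annular disk: I_cm = (1/2)M(R²+r²) = (1/2)(4.51)[(0.437)² + (0.0423)²] = 0.43467 kg m^2; centre at d = 0.423 m, so the parallel axis theorem gives I = 0.43467 + (4.51)(0.423)² = 1.2416 kg m^2.
Rectangular plate: I_cm = (1/12)Mb² = (1/12)(4.49)(0.829)² = 0.25714 kg m^2; centre at d = 0.825 m, so the parallel axis theorem gives I = 0.25714 + (4.49)(0.825)² = 3.3131 kg m^2.
Total I = 1.2416 + 3.3131 = 4.5548 kg m^2.

4.55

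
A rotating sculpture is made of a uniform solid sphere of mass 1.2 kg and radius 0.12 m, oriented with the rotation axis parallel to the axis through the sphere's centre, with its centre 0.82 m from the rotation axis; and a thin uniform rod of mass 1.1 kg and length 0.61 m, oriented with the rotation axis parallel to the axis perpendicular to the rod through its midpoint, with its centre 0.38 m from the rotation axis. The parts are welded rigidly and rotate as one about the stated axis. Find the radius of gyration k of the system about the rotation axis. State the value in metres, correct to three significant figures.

Solid sphere: I_cm = (2/5)MR² = (2/5)(1.2)(0.12)² = 0.006912 kg m²; centre at d = 0.82 m, so I = I_cm + Md² gives I = 0.006912 + (1.2)(0.82)² = 0.81379 kg m².
Thin rod: I_cm = (1/12)ML² = (1/12)(1.1)(0.61)² = 0.034109 kg m²; centre at d = 0.38 m, so I = I_cm + Md² gives I = 0.034109 + (1.1)(0.38)² = 0.19295 kg m².
Total I = 1.0067 kg m²; total mass M = 2.3 kg.
k = √(I/M) = √(1.0067/2.3) = 0.6616 m.

0.662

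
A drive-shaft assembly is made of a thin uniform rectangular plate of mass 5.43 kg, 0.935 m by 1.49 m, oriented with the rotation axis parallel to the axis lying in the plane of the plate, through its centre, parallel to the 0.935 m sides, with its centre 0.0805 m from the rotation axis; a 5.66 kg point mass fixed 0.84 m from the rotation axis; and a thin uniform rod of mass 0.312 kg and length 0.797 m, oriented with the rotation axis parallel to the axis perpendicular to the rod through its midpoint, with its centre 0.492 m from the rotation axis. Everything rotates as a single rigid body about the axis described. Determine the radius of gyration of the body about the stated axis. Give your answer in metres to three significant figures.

Rectangular plate: I_cm = (1/12)Mb² = (1/12)(5.43)(1.49)² = 1.0046 kg m²; centre at d = 0.0805 m, so I = I_cm + Md² gives I = 1.0046 + (5.43)(0.0805)² = 1.0398 kg m².
Point mass: I_cm = 0; centre at d = 0.84 m, so I = I_cm + Md² gives I = 0 + (5.66)(0.84)² = 3.9937 kg m².
Thin rod: I_cm = (1/12)ML² = (1/12)(0.312)(0.797)² = 0.016515 kg m²; centre at d = 0.492 m, so I = I_cm + Md² gives I = 0.016515 + (0.312)(0.492)² = 0.092039 kg m².
Total I = 5.1255 kg m²; total mass M = 11.402 kg.
k = √(I/M) = √(5.1255/11.402) = 0.67047 m.

0.670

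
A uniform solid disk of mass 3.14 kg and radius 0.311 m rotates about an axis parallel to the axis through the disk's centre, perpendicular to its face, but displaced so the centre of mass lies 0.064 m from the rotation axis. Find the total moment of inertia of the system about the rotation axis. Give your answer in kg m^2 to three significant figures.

0.165

I_cm = (1/2)MR² = (1/2)(3.14)(0.311)² = 0.15185 kg m^2; centre at d = 0.064 m, so I = I_cm + Md² gives I = 0.15185 + (3.14)(0.064)² = 0.16471 kg m^2.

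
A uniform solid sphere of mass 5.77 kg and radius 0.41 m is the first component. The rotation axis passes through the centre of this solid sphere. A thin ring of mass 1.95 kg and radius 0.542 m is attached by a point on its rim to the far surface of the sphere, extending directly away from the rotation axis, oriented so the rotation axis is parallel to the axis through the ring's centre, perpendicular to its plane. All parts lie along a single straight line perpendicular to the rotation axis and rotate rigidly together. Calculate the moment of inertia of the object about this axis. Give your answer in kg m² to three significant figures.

Solid sphere: I_cm = (2/5)MR² = (2/5)(5.77)(0.41)² = 0.38797 kg m²; axis through the centre, so I = 0.38797 kg m².
Thin ring: I_cm = MR² = (1.95)(0.542)² = 0.57284 kg m²; centre at d = 0.41 + 0.542 = 0.952 m, so I = I_cm + Md² gives I = 0.57284 + (1.95)(0.952)² = 2.3401 kg m².
Total I = 0.38797 + 2.3401 = 2.7281 kg m².

2.73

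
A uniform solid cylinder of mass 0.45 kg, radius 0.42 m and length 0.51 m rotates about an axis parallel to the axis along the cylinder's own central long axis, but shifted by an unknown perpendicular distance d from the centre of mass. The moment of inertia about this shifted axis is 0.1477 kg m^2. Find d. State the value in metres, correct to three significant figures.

About the centre-of-mass axis, I_cm = (1/2)MR² = (1/2)(0.45)(0.42)² = 0.03969 kg m^2.
Parallel axis theorem: I = I_cm + Md², so Md² = 0.1477 − 0.03969 = 0.10801 kg m^2.
d = √(0.10801 / 0.45) = 0.48992 m.

0.490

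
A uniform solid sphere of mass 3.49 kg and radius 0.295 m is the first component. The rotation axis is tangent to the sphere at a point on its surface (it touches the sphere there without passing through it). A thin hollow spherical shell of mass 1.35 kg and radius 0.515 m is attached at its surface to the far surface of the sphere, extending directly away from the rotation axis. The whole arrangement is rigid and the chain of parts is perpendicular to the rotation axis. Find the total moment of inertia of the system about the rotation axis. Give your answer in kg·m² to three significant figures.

Solid sphere: I_cm = (2/5)MR² = (2/5)(3.49)(0.295)² = 0.12149 kg·m²; centre at d = 0.295 m, so the parallel axis theorem gives I = 0.12149 + (3.49)(0.295)² = 0.4252 kg·m².
Spherical shell: I_cm = (2/3)MR² = (2/3)(1.35)(0.515)² = 0.2387 kg·m²; centre at d = 0.295 + 0.295 + 0.515 = 1.105 m, so the parallel axis theorem gives I = 0.2387 + (1.35)(1.105)² = 1.8871 kg·m².
Total I = 0.4252 + 1.8871 = 2.3123 kg·m².

2.31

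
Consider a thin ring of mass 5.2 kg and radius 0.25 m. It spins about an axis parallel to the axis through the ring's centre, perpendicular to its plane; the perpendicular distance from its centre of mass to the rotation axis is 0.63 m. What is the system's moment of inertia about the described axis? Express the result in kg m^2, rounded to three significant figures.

I_cm = MR² = (5.2)(0.25)² = 0.325 kg m^2; centre at d = 0.63 m, so I = I_cm + Md² gives I = 0.325 + (5.2)(0.63)² = 2.3889 kg m^2.

2.39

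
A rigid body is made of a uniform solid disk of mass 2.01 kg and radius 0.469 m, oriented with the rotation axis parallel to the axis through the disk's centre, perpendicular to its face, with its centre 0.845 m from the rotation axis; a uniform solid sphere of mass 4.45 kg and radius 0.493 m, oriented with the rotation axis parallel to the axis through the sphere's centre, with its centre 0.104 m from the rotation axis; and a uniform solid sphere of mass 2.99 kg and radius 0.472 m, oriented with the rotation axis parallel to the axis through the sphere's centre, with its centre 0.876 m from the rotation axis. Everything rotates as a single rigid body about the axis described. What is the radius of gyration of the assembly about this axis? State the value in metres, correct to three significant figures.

0.705

Solid disk: I_cm = (1/2)MR² = (1/2)(2.01)(0.469)² = 0.22106 kg m²; centre at d = 0.845 m, so the parallel axis theorem gives I = 0.22106 + (2.01)(0.845)² = 1.6563 kg m².
Solid sphere: I_cm = (2/5)MR² = (2/5)(4.45)(0.493)² = 0.43263 kg m²; centre at d = 0.104 m, so the parallel axis theorem gives I = 0.43263 + (4.45)(0.104)² = 0.48076 kg m².
Solid sphere: I_cm = (2/5)MR² = (2/5)(2.99)(0.472)² = 0.26645 kg m²; centre at d = 0.876 m, so the parallel axis theorem gives I = 0.26645 + (2.99)(0.876)² = 2.5609 kg m².
Total I = 4.6979 kg m²; total mass M = 9.45 kg.
k = √(I/M) = √(4.6979/9.45) = 0.70508 m.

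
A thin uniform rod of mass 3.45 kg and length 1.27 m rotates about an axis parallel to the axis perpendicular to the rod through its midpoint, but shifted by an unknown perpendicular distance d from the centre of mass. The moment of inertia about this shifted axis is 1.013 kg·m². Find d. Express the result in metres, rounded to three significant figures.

0.399

About the centre-of-mass axis, I_cm = (1/12)ML² = (1/12)(3.45)(1.27)² = 0.46371 kg·m².
Parallel axis theorem: I = I_cm + Md², so Md² = 1.013 − 0.46371 = 0.54929 kg·m².
d = √(0.54929 / 3.45) = 0.39902 m.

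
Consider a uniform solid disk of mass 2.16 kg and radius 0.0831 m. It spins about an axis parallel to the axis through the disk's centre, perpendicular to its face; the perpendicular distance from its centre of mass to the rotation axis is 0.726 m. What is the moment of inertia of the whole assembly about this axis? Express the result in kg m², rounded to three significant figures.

1.15

I_cm = (1/2)MR² = (1/2)(2.16)(0.0831)² = 0.0074581 kg m²; centre at d = 0.726 m, so I = I_cm + Md² gives I = 0.0074581 + (2.16)(0.726)² = 1.1459 kg m².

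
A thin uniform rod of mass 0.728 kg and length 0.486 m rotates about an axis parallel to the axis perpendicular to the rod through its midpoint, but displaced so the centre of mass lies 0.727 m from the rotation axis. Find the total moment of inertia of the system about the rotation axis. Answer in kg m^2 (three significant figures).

0.399

I_cm = (1/12)ML² = (1/12)(0.728)(0.486)² = 0.014329 kg m^2; centre at d = 0.727 m, so the parallel axis theorem gives I = 0.014329 + (0.728)(0.727)² = 0.3991 kg m^2.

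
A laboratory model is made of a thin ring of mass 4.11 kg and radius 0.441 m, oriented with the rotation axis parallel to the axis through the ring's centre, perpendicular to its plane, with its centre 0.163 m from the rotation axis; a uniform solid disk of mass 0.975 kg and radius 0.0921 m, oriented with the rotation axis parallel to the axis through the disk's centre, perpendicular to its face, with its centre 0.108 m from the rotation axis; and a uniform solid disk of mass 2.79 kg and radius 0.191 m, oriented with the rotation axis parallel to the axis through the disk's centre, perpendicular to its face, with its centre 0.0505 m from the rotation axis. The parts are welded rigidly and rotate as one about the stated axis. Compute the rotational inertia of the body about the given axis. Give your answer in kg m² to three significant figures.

Thin ring: I_cm = MR² = (4.11)(0.441)² = 0.79932 kg m²; centre at d = 0.163 m, so I = I_cm + Md² gives I = 0.79932 + (4.11)(0.163)² = 0.90852 kg m².
Solid disk: I_cm = (1/2)MR² = (1/2)(0.975)(0.0921)² = 0.0041352 kg m²; centre at d = 0.108 m, so I = I_cm + Md² gives I = 0.0041352 + (0.975)(0.108)² = 0.015508 kg m².
Solid disk: I_cm = (1/2)MR² = (1/2)(2.79)(0.191)² = 0.050891 kg m²; centre at d = 0.0505 m, so I = I_cm + Md² gives I = 0.050891 + (2.79)(0.0505)² = 0.058006 kg m².
Total I = 0.90852 + 0.015508 + 0.058006 = 0.98203 kg m².

0.982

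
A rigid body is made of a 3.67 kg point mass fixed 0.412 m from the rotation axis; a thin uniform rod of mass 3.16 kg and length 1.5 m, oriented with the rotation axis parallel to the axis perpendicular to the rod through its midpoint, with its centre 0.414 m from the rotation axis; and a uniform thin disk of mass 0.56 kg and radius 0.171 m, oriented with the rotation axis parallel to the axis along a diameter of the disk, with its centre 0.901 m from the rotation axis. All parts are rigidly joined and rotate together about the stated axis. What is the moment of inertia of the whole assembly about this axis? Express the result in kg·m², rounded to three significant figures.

Point mass: I_cm = 0; centre at d = 0.412 m, so the parallel axis theorem gives I = 0 + (3.67)(0.412)² = 0.62296 kg·m².
Thin rod: I_cm = (1/12)ML² = (1/12)(3.16)(1.5)² = 0.5925 kg·m²; centre at d = 0.414 m, so the parallel axis theorem gives I = 0.5925 + (3.16)(0.414)² = 1.1341 kg·m².
Thin disk: I_cm = (1/4)MR² = (1/4)(0.56)(0.171)² = 0.0040937 kg·m²; centre at d = 0.901 m, so the parallel axis theorem gives I = 0.0040937 + (0.56)(0.901)² = 0.4587 kg·m².
Total I = 0.62296 + 1.1341 + 0.4587 = 2.2158 kg·m².

2.22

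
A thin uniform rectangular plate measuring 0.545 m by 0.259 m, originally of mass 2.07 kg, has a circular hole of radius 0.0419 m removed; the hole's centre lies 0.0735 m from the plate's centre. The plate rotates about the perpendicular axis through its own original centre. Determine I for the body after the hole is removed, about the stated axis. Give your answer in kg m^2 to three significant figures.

0.0623

Unpierced body about its centre: I₀ = (1/12)M(a²+b²) = (1/12)(2.07)[(0.545)² + (0.259)²] = 0.062808 kg m^2.
The removed disk has mass m = M·πr²/(ab) = (2.07)·π(0.0419)²/(0.545·0.259) = 0.080882 kg (same uniform areal density).
Its moment of inertia about the rotation axis (parallel-axis theorem): I_hole = (1/2)mr² + md² = (1/2)(0.080882)(0.0419)² + (0.080882)(0.0735)² = 0.00050794 kg m^2.
Treating the hole as negative mass, I = I₀ − I_hole = 0.062808 − 0.00050794 = 0.0623 kg m^2.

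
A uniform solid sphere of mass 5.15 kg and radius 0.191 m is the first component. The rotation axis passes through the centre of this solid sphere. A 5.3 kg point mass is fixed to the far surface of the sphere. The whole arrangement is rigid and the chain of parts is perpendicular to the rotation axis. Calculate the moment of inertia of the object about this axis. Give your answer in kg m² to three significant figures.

Solid sphere: I_cm = (2/5)MR² = (2/5)(5.15)(0.191)² = 0.075151 kg m²; axis through the centre, so I = 0.075151 kg m².
Point mass: I_cm = 0; centre at d = 0.191 m, so I = I_cm + Md² gives I = 0 + (5.3)(0.191)² = 0.19335 kg m².
Total I = 0.075151 + 0.19335 = 0.2685 kg m².

0.269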